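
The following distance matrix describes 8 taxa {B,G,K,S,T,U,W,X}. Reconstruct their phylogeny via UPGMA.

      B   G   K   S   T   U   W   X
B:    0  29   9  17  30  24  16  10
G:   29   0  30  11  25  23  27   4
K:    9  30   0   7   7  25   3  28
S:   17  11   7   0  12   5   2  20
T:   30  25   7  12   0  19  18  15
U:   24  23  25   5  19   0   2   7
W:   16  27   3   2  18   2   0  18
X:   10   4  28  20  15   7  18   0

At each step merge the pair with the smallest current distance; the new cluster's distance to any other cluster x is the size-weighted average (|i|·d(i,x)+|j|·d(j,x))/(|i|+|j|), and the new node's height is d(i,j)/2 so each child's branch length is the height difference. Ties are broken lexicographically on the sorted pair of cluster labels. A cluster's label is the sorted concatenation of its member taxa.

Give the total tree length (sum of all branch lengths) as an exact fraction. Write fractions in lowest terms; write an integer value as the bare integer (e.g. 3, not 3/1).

1. join S+W (d=2) ⇒ SW; edges |S|=1, |W|=1
  updated: d(B,SW)=33/2, d(G,SW)=19, d(K,SW)=5, d(SW,T)=15, d(SW,U)=7/2, d(SW,X)=19
2. join SW+U (d=7/2) ⇒ SUW; edges |SW|=3/4, |U|=7/4
  updated: d(B,SUW)=19, d(G,SUW)=61/3, d(K,SUW)=35/3, d(SUW,T)=49/3, d(SUW,X)=15
3. join G+X (d=4) ⇒ GX; edges |G|=2, |X|=2
  updated: d(B,GX)=39/2, d(GX,K)=29, d(GX,SUW)=53/3, d(GX,T)=20
4. join K+T (d=7) ⇒ KT; edges |K|=7/2, |T|=7/2
  updated: d(B,KT)=39/2, d(GX,KT)=49/2, d(KT,SUW)=14
5. join KT+SUW (d=14) ⇒ KSTUW; edges |KT|=7/2, |SUW|=21/4
  updated: d(B,KSTUW)=96/5, d(GX,KSTUW)=102/5
6. join B+KSTUW (d=96/5) ⇒ BKSTUW; edges |B|=48/5, |KSTUW|=13/5
  updated: d(BKSTUW,GX)=81/4
7. join BKSTUW+GX (d=81/4) ⇒ BGKSTUWX; edges |BKSTUW|=21/40, |GX|=65/8
final tree: ((B:48/5,((K:7/2,T:7/2):7/2,((S:1,W:1):3/4,U:7/4):21/4):13/5):21/40,(G:2,X:2):65/8)
total length: 451/10

451/10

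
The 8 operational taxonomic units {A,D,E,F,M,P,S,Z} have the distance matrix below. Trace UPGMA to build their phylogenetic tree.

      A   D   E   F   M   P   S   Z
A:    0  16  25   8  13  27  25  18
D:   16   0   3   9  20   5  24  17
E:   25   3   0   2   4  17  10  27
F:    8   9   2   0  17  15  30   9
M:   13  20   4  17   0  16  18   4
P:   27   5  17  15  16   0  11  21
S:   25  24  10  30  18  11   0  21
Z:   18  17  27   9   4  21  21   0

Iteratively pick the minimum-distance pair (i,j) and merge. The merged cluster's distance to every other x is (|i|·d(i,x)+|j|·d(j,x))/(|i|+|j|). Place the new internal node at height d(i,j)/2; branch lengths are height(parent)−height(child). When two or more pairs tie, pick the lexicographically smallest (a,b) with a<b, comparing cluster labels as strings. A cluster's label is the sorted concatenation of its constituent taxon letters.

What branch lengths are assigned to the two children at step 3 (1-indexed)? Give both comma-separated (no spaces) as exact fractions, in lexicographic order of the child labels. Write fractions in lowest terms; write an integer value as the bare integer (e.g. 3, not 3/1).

5/2,5/2

iteration 1: select E,F (d=2); attach at lengths (1, 1); label the merged cluster EF
  updated: d(A,EF)=33/2, d(D,EF)=6, d(EF,M)=21/2, d(EF,P)=16, d(EF,S)=20, d(EF,Z)=18
iteration 2: select M,Z (d=4); attach at lengths (2, 2); label the merged cluster MZ
  updated: d(A,MZ)=31/2, d(D,MZ)=37/2, d(EF,MZ)=57/4, d(MZ,P)=37/2, d(MZ,S)=39/2
iteration 3: select D,P (d=5); attach at lengths (5/2, 5/2); label the merged cluster DP
  updated: d(A,DP)=43/2, d(DP,EF)=11, d(DP,MZ)=37/2, d(DP,S)=35/2
iteration 4: select DP,EF (d=11); attach at lengths (3, 9/2); label the merged cluster DEFP
  updated: d(A,DEFP)=19, d(DEFP,MZ)=131/8, d(DEFP,S)=75/4
iteration 5: select A,MZ (d=31/2); attach at lengths (31/4, 23/4); label the merged cluster AMZ
  updated: d(AMZ,DEFP)=69/4, d(AMZ,S)=64/3
iteration 6: select AMZ,DEFP (d=69/4); attach at lengths (7/8, 25/8); label the merged cluster ADEFMPZ
  updated: d(ADEFMPZ,S)=139/7
iteration 7: select ADEFMPZ,S (d=139/7); attach at lengths (73/56, 139/14); label the merged cluster ADEFMPSZ
final tree: (((A:31/4,(M:2,Z:2):23/4):7/8,((D:5/2,P:5/2):3,(E:1,F:1):9/2):25/8):73/56,S:139/14)
total length: 2645/56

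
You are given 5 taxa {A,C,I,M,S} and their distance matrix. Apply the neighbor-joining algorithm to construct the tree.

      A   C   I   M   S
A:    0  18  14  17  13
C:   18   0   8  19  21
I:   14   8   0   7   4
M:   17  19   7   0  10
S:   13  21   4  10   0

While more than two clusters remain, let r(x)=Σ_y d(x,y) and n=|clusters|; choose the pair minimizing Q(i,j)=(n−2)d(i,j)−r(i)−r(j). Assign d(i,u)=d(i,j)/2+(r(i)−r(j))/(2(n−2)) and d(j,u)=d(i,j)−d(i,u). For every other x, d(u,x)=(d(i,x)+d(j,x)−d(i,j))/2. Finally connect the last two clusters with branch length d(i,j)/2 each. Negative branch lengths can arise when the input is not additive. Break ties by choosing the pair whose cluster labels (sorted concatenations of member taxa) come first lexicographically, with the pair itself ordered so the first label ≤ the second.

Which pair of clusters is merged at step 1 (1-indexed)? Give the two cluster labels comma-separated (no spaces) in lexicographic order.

C,I

iteration 1: select C,I (d=8, Q=-75); attach at lengths (19/2, -3/2); label the merged cluster CI
  updated: d(A,CI)=12, d(CI,M)=9, d(CI,S)=17/2
iteration 2: select A,CI (d=12, Q=-95/2); attach at lengths (73/8, 23/8); label the merged cluster ACI
  updated: d(ACI,M)=7, d(ACI,S)=19/4
iteration 3: select ACI,M (d=7, Q=-87/4); attach at lengths (7/8, 49/8); label the merged cluster ACIM
  updated: d(ACIM,S)=31/8
iteration 4: select ACIM,S (d=31/8); attach at lengths (31/16, 31/16); label the merged cluster ACIMS
final tree: (((A:73/8,(C:19/2,I:-3/2):23/8):7/8,M:49/8):31/16,S:31/16)
total length: 247/8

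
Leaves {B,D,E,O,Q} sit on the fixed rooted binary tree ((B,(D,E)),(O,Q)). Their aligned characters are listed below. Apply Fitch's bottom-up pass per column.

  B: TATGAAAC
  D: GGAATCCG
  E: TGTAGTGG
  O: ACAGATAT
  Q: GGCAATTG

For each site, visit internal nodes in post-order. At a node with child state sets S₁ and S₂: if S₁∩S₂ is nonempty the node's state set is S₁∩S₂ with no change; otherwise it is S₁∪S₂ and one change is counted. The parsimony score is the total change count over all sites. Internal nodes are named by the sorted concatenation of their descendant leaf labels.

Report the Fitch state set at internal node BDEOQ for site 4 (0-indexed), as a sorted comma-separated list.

site 0, node DE: D={G} ∪ E={T} → {G,T} (+1)
site 0, node BDE: B={T} ∩ DE={G,T} → {T} (+0)
site 0, node OQ: O={A} ∪ Q={G} → {A,G} (+1)
site 0, node BDEOQ: BDE={T} ∪ OQ={A,G} → {A,G,T} (+1)
site 1, node DE: D={G} ∩ E={G} → {G} (+0)
site 1, node BDE: B={A} ∪ DE={G} → {A,G} (+1)
site 1, node OQ: O={C} ∪ Q={G} → {C,G} (+1)
site 1, node BDEOQ: BDE={A,G} ∩ OQ={C,G} → {G} (+0)
site 2, node DE: D={A} ∪ E={T} → {A,T} (+1)
site 2, node BDE: B={T} ∩ DE={A,T} → {T} (+0)
site 2, node OQ: O={A} ∪ Q={C} → {A,C} (+1)
site 2, node BDEOQ: BDE={T} ∪ OQ={A,C} → {A,C,T} (+1)
site 3, node DE: D={A} ∩ E={A} → {A} (+0)
site 3, node BDE: B={G} ∪ DE={A} → {A,G} (+1)
site 3, node OQ: O={G} ∪ Q={A} → {A,G} (+1)
site 3, node BDEOQ: BDE={A,G} ∩ OQ={A,G} → {A,G} (+0)
site 4, node DE: D={T} ∪ E={G} → {G,T} (+1)
site 4, node BDE: B={A} ∪ DE={G,T} → {A,G,T} (+1)
site 4, node OQ: O={A} ∩ Q={A} → {A} (+0)
site 4, node BDEOQ: BDE={A,G,T} ∩ OQ={A} → {A} (+0)
site 5, node DE: D={C} ∪ E={T} → {C,T} (+1)
site 5, node BDE: B={A} ∪ DE={C,T} → {A,C,T} (+1)
site 5, node OQ: O={T} ∩ Q={T} → {T} (+0)
site 5, node BDEOQ: BDE={A,C,T} ∩ OQ={T} → {T} (+0)
site 6, node DE: D={C} ∪ E={G} → {C,G} (+1)
site 6, node BDE: B={A} ∪ DE={C,G} → {A,C,G} (+1)
site 6, node OQ: O={A} ∪ Q={T} → {A,T} (+1)
site 6, node BDEOQ: BDE={A,C,G} ∩ OQ={A,T} → {A} (+0)
site 7, node DE: D={G} ∩ E={G} → {G} (+0)
site 7, node BDE: B={C} ∪ DE={G} → {C,G} (+1)
site 7, node OQ: O={T} ∪ Q={G} → {G,T} (+1)
site 7, node BDEOQ: BDE={C,G} ∩ OQ={G,T} → {G} (+0)
per-site changes: [3, 2, 3, 2, 2, 2, 3, 2]; total = 19

A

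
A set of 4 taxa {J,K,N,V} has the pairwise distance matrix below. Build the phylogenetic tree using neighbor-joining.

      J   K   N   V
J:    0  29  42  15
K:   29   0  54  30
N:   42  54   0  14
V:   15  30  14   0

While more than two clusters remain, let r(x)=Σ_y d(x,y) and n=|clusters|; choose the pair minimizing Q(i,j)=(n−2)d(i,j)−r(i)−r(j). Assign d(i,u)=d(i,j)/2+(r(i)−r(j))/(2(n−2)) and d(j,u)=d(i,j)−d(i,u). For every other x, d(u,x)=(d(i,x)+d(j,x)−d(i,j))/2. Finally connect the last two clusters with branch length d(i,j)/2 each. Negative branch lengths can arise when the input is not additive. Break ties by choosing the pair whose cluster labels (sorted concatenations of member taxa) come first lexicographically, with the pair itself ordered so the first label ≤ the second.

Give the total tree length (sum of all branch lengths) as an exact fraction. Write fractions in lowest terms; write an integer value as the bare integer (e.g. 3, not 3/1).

1. join J+K (d=29, Q=-141) ⇒ JK; edges |J|=31/4, |K|=85/4
  updated: d(JK,N)=67/2, d(JK,V)=8
2. join JK+N (d=67/2, Q=-111/2) ⇒ JKN; edges |JK|=55/4, |N|=79/4
  updated: d(JKN,V)=-23/4
3. join JKN+V (d=-23/4) ⇒ JKNV; edges |JKN|=-23/8, |V|=-23/8
final tree: (((J:31/4,K:85/4):55/4,N:79/4):-23/8,V:-23/8)
total length: 227/4

227/4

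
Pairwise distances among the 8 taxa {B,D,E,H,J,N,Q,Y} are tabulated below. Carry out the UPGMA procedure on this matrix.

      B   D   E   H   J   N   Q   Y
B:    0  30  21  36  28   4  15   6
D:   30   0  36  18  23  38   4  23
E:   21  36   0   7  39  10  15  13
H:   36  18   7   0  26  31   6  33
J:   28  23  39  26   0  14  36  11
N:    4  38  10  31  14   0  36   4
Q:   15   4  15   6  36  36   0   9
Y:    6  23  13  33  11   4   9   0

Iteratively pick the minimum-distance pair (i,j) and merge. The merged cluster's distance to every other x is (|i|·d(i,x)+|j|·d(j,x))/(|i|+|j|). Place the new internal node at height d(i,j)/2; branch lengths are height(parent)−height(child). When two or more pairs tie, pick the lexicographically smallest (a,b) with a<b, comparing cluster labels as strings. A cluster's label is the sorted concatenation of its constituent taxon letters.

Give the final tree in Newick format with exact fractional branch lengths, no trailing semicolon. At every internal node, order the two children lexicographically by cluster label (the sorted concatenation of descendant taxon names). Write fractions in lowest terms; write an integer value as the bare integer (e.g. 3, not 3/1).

((((B:2,N:2):1/2,Y:5/2):19/3,J:53/6):409/96,((D:2,Q:2):59/8,(E:7/2,H:7/2):47/8):119/32)

iteration 1: select B,N (d=4); attach at lengths (2, 2); label the merged cluster BN
  updated: d(BN,D)=34, d(BN,E)=31/2, d(BN,H)=67/2, d(BN,J)=21, d(BN,Q)=51/2, d(BN,Y)=5
iteration 2: select D,Q (d=4); attach at lengths (2, 2); label the merged cluster DQ
  updated: d(BN,DQ)=119/4, d(DQ,E)=51/2, d(DQ,H)=12, d(DQ,J)=59/2, d(DQ,Y)=16
iteration 3: select BN,Y (d=5); attach at lengths (1/2, 5/2); label the merged cluster BNY
  updated: d(BNY,DQ)=151/6, d(BNY,E)=44/3, d(BNY,H)=100/3, d(BNY,J)=53/3
iteration 4: select E,H (d=7); attach at lengths (7/2, 7/2); label the merged cluster EH
  updated: d(BNY,EH)=24, d(DQ,EH)=75/4, d(EH,J)=65/2
iteration 5: select BNY,J (d=53/3); attach at lengths (19/3, 53/6); label the merged cluster BJNY
  updated: d(BJNY,DQ)=105/4, d(BJNY,EH)=209/8
iteration 6: select DQ,EH (d=75/4); attach at lengths (59/8, 47/8); label the merged cluster DEHQ
  updated: d(BJNY,DEHQ)=419/16
iteration 7: select BJNY,DEHQ (d=419/16); attach at lengths (409/96, 119/32); label the merged cluster BDEHJNQY
final tree: ((((B:2,N:2):1/2,Y:5/2):19/3,J:53/6):409/96,((D:2,Q:2):59/8,(E:7/2,H:7/2):47/8):119/32)
total length: 2611/48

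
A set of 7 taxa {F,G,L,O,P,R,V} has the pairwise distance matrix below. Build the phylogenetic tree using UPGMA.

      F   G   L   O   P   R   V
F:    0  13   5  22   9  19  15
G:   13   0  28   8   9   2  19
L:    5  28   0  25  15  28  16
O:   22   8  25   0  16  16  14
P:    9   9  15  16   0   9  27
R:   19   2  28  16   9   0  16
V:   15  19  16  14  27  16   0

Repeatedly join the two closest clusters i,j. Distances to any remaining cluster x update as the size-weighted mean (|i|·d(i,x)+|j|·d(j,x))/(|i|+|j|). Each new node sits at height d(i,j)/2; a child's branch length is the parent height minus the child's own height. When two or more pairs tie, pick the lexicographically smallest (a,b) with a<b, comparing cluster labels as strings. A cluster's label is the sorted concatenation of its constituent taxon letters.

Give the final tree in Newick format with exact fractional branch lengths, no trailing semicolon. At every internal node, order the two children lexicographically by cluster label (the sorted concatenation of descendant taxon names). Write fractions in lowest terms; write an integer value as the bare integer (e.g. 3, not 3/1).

step 1: merge (G,R) at d=2; branch lengths G→1, R→1; new cluster GR
  updated: d(F,GR)=16, d(GR,L)=28, d(GR,O)=12, d(GR,P)=9, d(GR,V)=35/2
step 2: merge (F,L) at d=5; branch lengths F→5/2, L→5/2; new cluster FL
  updated: d(FL,GR)=22, d(FL,O)=47/2, d(FL,P)=12, d(FL,V)=31/2
step 3: merge (GR,P) at d=9; branch lengths GR→7/2, P→9/2; new cluster GPR
  updated: d(FL,GPR)=56/3, d(GPR,O)=40/3, d(GPR,V)=62/3
step 4: merge (GPR,O) at d=40/3; branch lengths GPR→13/6, O→20/3; new cluster GOPR
  updated: d(FL,GOPR)=159/8, d(GOPR,V)=19
step 5: merge (FL,V) at d=31/2; branch lengths FL→21/4, V→31/4; new cluster FLV
  updated: d(FLV,GOPR)=235/12
step 6: merge (FLV,GOPR) at d=235/12; branch lengths FLV→49/24, GOPR→25/8; new cluster FGLOPRV
final tree: (((F:5/2,L:5/2):21/4,V:31/4):49/24,(((G:1,R:1):7/2,P:9/2):13/6,O:20/3):25/8)
total length: 42

(((F:5/2,L:5/2):21/4,V:31/4):49/24,(((G:1,R:1):7/2,P:9/2):13/6,O:20/3):25/8)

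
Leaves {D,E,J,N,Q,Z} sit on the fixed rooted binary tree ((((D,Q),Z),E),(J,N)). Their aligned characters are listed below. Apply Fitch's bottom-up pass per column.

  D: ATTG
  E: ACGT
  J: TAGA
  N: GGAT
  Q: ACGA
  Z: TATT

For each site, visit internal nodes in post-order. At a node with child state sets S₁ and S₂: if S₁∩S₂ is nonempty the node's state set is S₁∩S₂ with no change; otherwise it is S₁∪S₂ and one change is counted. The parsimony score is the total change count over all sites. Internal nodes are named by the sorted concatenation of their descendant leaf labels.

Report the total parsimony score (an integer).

site 0, node DQ: D={A} ∩ Q={A} → {A} (+0)
site 0, node DQZ: DQ={A} ∪ Z={T} → {A,T} (+1)
site 0, node DEQZ: DQZ={A,T} ∩ E={A} → {A} (+0)
site 0, node JN: J={T} ∪ N={G} → {G,T} (+1)
site 0, node DEJNQZ: DEQZ={A} ∪ JN={G,T} → {A,G,T} (+1)
site 1, node DQ: D={T} ∪ Q={C} → {C,T} (+1)
site 1, node DQZ: DQ={C,T} ∪ Z={A} → {A,C,T} (+1)
site 1, node DEQZ: DQZ={A,C,T} ∩ E={C} → {C} (+0)
site 1, node JN: J={A} ∪ N={G} → {A,G} (+1)
site 1, node DEJNQZ: DEQZ={C} ∪ JN={A,G} → {A,C,G} (+1)
site 2, node DQ: D={T} ∪ Q={G} → {G,T} (+1)
site 2, node DQZ: DQ={G,T} ∩ Z={T} → {T} (+0)
site 2, node DEQZ: DQZ={T} ∪ E={G} → {G,T} (+1)
site 2, node JN: J={G} ∪ N={A} → {A,G} (+1)
site 2, node DEJNQZ: DEQZ={G,T} ∩ JN={A,G} → {G} (+0)
site 3, node DQ: D={G} ∪ Q={A} → {A,G} (+1)
site 3, node DQZ: DQ={A,G} ∪ Z={T} → {A,G,T} (+1)
site 3, node DEQZ: DQZ={A,G,T} ∩ E={T} → {T} (+0)
site 3, node JN: J={A} ∪ N={T} → {A,T} (+1)
site 3, node DEJNQZ: DEQZ={T} ∩ JN={A,T} → {T} (+0)
per-site changes: [3, 4, 3, 3]; total = 13

13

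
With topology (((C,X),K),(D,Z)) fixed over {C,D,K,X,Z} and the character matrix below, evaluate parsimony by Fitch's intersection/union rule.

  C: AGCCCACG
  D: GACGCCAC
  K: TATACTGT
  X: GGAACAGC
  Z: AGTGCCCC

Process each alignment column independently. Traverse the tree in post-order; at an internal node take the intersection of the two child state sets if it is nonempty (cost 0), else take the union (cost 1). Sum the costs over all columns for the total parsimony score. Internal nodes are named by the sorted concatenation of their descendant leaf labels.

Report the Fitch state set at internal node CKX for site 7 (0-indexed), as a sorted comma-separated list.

[col 0] CX: children C:{A}, X:{G} ∪→ {A,G}; cost 1
[col 0] CKX: children CX:{A,G}, K:{T} ∪→ {A,G,T}; cost 1
[col 0] DZ: children D:{G}, Z:{A} ∪→ {A,G}; cost 1
[col 0] CDKXZ: children CKX:{A,G,T}, DZ:{A,G} ∩→ {A,G}; cost 0
[col 1] CX: children C:{G}, X:{G} ∩→ {G}; cost 0
[col 1] CKX: children CX:{G}, K:{A} ∪→ {A,G}; cost 1
[col 1] DZ: children D:{A}, Z:{G} ∪→ {A,G}; cost 1
[col 1] CDKXZ: children CKX:{A,G}, DZ:{A,G} ∩→ {A,G}; cost 0
[col 2] CX: children C:{C}, X:{A} ∪→ {A,C}; cost 1
[col 2] CKX: children CX:{A,C}, K:{T} ∪→ {A,C,T}; cost 1
[col 2] DZ: children D:{C}, Z:{T} ∪→ {C,T}; cost 1
[col 2] CDKXZ: children CKX:{A,C,T}, DZ:{C,T} ∩→ {C,T}; cost 0
[col 3] CX: children C:{C}, X:{A} ∪→ {A,C}; cost 1
[col 3] CKX: children CX:{A,C}, K:{A} ∩→ {A}; cost 0
[col 3] DZ: children D:{G}, Z:{G} ∩→ {G}; cost 0
[col 3] CDKXZ: children CKX:{A}, DZ:{G} ∪→ {A,G}; cost 1
[col 4] CX: children C:{C}, X:{C} ∩→ {C}; cost 0
[col 4] CKX: children CX:{C}, K:{C} ∩→ {C}; cost 0
[col 4] DZ: children D:{C}, Z:{C} ∩→ {C}; cost 0
[col 4] CDKXZ: children CKX:{C}, DZ:{C} ∩→ {C}; cost 0
[col 5] CX: children C:{A}, X:{A} ∩→ {A}; cost 0
[col 5] CKX: children CX:{A}, K:{T} ∪→ {A,T}; cost 1
[col 5] DZ: children D:{C}, Z:{C} ∩→ {C}; cost 0
[col 5] CDKXZ: children CKX:{A,T}, DZ:{C} ∪→ {A,C,T}; cost 1
[col 6] CX: children C:{C}, X:{G} ∪→ {C,G}; cost 1
[col 6] CKX: children CX:{C,G}, K:{G} ∩→ {G}; cost 0
[col 6] DZ: children D:{A}, Z:{C} ∪→ {A,C}; cost 1
[col 6] CDKXZ: children CKX:{G}, DZ:{A,C} ∪→ {A,C,G}; cost 1
[col 7] CX: children C:{G}, X:{C} ∪→ {C,G}; cost 1
[col 7] CKX: children CX:{C,G}, K:{T} ∪→ {C,G,T}; cost 1
[col 7] DZ: children D:{C}, Z:{C} ∩→ {C}; cost 0
[col 7] CDKXZ: children CKX:{C,G,T}, DZ:{C} ∩→ {C}; cost 0
per-site changes: [3, 2, 3, 2, 0, 2, 3, 2]; total = 17

C,G,T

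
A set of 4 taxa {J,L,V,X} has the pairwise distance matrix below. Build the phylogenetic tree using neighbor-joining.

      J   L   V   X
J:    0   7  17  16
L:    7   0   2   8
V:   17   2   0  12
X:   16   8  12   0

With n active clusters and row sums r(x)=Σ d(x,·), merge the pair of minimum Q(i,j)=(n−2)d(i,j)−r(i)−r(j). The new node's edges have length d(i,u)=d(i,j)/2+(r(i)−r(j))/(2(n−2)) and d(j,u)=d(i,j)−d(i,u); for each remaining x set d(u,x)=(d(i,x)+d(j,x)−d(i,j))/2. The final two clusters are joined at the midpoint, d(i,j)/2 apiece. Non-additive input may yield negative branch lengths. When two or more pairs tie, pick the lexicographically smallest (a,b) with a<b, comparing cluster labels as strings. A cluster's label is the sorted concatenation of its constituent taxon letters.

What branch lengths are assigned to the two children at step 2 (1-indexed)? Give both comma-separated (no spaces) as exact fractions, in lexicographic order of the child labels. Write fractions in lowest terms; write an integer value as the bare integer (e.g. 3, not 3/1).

2,-5/2

step 1: merge (J,X) at d=16, Q=-44; branch lengths J→9, X→7; new cluster JX
  updated: d(JX,L)=-1/2, d(JX,V)=13/2
step 2: merge (JX,L) at d=-1/2, Q=-8; branch lengths JX→2, L→-5/2; new cluster JLX
  updated: d(JLX,V)=9/2
step 3: merge (JLX,V) at d=9/2; branch lengths JLX→9/4, V→9/4; new cluster JLVX
final tree: (((J:9,X:7):2,L:-5/2):9/4,V:9/4)
total length: 20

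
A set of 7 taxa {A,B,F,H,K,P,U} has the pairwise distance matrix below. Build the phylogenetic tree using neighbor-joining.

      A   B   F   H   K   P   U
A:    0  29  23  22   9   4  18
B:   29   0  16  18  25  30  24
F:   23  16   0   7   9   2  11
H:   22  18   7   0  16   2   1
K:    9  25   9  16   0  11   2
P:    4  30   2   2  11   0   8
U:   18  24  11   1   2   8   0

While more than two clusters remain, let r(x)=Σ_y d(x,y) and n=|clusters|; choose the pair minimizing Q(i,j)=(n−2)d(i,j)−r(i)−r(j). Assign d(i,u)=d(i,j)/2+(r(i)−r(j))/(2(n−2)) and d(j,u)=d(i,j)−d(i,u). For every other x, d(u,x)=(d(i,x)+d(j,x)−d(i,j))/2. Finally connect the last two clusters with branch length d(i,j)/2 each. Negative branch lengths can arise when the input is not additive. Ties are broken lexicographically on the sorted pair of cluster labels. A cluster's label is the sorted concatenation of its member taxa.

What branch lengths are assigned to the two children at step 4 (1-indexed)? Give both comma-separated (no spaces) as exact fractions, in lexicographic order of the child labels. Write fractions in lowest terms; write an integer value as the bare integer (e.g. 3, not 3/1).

step 1: merge (A,P) at d=4, Q=-142; branch lengths A→34/5, P→-14/5; new cluster AP
  updated: d(AP,B)=55/2, d(AP,F)=21/2, d(AP,H)=10, d(AP,K)=8, d(AP,U)=11
step 2: merge (K,U) at d=2, Q=-101; branch lengths K→19/8, U→-3/8; new cluster KU
  updated: d(AP,KU)=17/2, d(B,KU)=47/2, d(F,KU)=9, d(H,KU)=15/2
step 3: merge (AP,KU) at d=17/2, Q=-159/2; branch lengths AP→67/12, KU→35/12; new cluster AKPU
  updated: d(AKPU,B)=85/4, d(AKPU,F)=11/2, d(AKPU,H)=9/2
step 4: merge (AKPU,H) at d=9/2, Q=-207/4; branch lengths AKPU→43/16, H→29/16; new cluster AHKPU
  updated: d(AHKPU,B)=139/8, d(AHKPU,F)=4
step 5: merge (AHKPU,B) at d=139/8, Q=-299/8; branch lengths AHKPU→43/16, B→235/16; new cluster ABHKPU
  updated: d(ABHKPU,F)=21/16
step 6: merge (ABHKPU,F) at d=21/16; branch lengths ABHKPU→21/32, F→21/32; new cluster ABFHKPU
final tree: (((((A:34/5,P:-14/5):67/12,(K:19/8,U:-3/8):35/12):43/16,H:29/16):43/16,B:235/16):21/32,F:21/32)
total length: 603/16

43/16,29/16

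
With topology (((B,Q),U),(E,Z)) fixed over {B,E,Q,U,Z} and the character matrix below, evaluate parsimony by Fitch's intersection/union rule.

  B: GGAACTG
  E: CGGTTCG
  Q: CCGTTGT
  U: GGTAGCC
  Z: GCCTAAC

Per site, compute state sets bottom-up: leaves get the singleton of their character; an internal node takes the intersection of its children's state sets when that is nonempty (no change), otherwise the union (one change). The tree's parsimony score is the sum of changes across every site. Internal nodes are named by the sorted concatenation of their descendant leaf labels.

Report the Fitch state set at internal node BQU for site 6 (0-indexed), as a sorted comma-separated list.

C,G,T

[col 0] BQ: children B:{G}, Q:{C} ∪→ {C,G}; cost 1
[col 0] BQU: children BQ:{C,G}, U:{G} ∩→ {G}; cost 0
[col 0] EZ: children E:{C}, Z:{G} ∪→ {C,G}; cost 1
[col 0] BEQUZ: children BQU:{G}, EZ:{C,G} ∩→ {G}; cost 0
[col 1] BQ: children B:{G}, Q:{C} ∪→ {C,G}; cost 1
[col 1] BQU: children BQ:{C,G}, U:{G} ∩→ {G}; cost 0
[col 1] EZ: children E:{G}, Z:{C} ∪→ {C,G}; cost 1
[col 1] BEQUZ: children BQU:{G}, EZ:{C,G} ∩→ {G}; cost 0
[col 2] BQ: children B:{A}, Q:{G} ∪→ {A,G}; cost 1
[col 2] BQU: children BQ:{A,G}, U:{T} ∪→ {A,G,T}; cost 1
[col 2] EZ: children E:{G}, Z:{C} ∪→ {C,G}; cost 1
[col 2] BEQUZ: children BQU:{A,G,T}, EZ:{C,G} ∩→ {G}; cost 0
[col 3] BQ: children B:{A}, Q:{T} ∪→ {A,T}; cost 1
[col 3] BQU: children BQ:{A,T}, U:{A} ∩→ {A}; cost 0
[col 3] EZ: children E:{T}, Z:{T} ∩→ {T}; cost 0
[col 3] BEQUZ: children BQU:{A}, EZ:{T} ∪→ {A,T}; cost 1
[col 4] BQ: children B:{C}, Q:{T} ∪→ {C,T}; cost 1
[col 4] BQU: children BQ:{C,T}, U:{G} ∪→ {C,G,T}; cost 1
[col 4] EZ: children E:{T}, Z:{A} ∪→ {A,T}; cost 1
[col 4] BEQUZ: children BQU:{C,G,T}, EZ:{A,T} ∩→ {T}; cost 0
[col 5] BQ: children B:{T}, Q:{G} ∪→ {G,T}; cost 1
[col 5] BQU: children BQ:{G,T}, U:{C} ∪→ {C,G,T}; cost 1
[col 5] EZ: children E:{C}, Z:{A} ∪→ {A,C}; cost 1
[col 5] BEQUZ: children BQU:{C,G,T}, EZ:{A,C} ∩→ {C}; cost 0
[col 6] BQ: children B:{G}, Q:{T} ∪→ {G,T}; cost 1
[col 6] BQU: children BQ:{G,T}, U:{C} ∪→ {C,G,T}; cost 1
[col 6] EZ: children E:{G}, Z:{C} ∪→ {C,G}; cost 1
[col 6] BEQUZ: children BQU:{C,G,T}, EZ:{C,G} ∩→ {C,G}; cost 0
per-site changes: [2, 2, 3, 2, 3, 3, 3]; total = 18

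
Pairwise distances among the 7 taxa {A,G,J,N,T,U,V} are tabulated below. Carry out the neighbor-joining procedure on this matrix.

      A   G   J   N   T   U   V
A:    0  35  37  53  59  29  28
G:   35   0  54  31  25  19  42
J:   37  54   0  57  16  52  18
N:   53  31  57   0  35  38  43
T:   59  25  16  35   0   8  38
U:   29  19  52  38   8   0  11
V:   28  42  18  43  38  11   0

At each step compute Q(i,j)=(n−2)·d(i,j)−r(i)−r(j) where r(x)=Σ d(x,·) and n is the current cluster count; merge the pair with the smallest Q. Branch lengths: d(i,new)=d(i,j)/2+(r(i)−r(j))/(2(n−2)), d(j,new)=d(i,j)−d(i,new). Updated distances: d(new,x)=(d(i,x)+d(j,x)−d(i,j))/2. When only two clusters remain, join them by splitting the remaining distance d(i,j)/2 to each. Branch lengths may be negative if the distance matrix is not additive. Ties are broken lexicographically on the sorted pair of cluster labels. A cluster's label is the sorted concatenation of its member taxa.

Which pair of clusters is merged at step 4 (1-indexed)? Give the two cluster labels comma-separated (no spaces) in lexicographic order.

iteration 1: select J,T (d=16, Q=-335); attach at lengths (133/10, 27/10); label the merged cluster JT
  updated: d(A,JT)=40, d(G,JT)=63/2, d(JT,N)=38, d(JT,U)=22, d(JT,V)=20
iteration 2: select G,N (d=31, Q=-475/2); attach at lengths (159/16, 337/16); label the merged cluster GN
  updated: d(A,GN)=57/2, d(GN,JT)=77/4, d(GN,U)=13, d(GN,V)=27
iteration 3: select GN,JT (d=77/4, Q=-525/4); attach at lengths (59/8, 95/8); label the merged cluster GJNT
  updated: d(A,GJNT)=197/8, d(GJNT,U)=63/8, d(GJNT,V)=111/8
iteration 4: select A,GJNT (d=197/8, Q=-315/4); attach at lengths (169/8, 7/2); label the merged cluster AGJNT
  updated: d(AGJNT,U)=49/8, d(AGJNT,V)=69/8
iteration 5: select AGJNT,U (d=49/8, Q=-103/4); attach at lengths (15/8, 17/4); label the merged cluster AGJNTU
  updated: d(AGJNTU,V)=27/4
iteration 6: select AGJNTU,V (d=27/4); attach at lengths (27/8, 27/8); label the merged cluster AGJNTUV
final tree: (((A:169/8,((G:159/16,N:337/16):59/8,(J:133/10,T:27/10):95/8):7/2):15/8,U:17/4):27/8,V:27/8)
total length: 415/4

A,GJNT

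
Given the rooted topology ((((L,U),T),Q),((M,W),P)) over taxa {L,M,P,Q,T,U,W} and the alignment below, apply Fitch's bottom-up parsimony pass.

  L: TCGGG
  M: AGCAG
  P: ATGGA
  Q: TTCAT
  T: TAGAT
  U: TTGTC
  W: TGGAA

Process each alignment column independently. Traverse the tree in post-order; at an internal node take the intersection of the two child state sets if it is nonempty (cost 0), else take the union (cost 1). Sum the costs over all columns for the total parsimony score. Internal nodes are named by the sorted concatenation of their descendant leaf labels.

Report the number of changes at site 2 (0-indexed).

2

LU@0: {T} ∩ {T} = {T} (intersection, +0)
LTU@0: {T} ∩ {T} = {T} (intersection, +0)
LQTU@0: {T} ∩ {T} = {T} (intersection, +0)
MW@0: {A} ∪ {T} = {A,T} (union, +1)
MPW@0: {A,T} ∩ {A} = {A} (intersection, +0)
LMPQTUW@0: {T} ∪ {A} = {A,T} (union, +1)
LU@1: {C} ∪ {T} = {C,T} (union, +1)
LTU@1: {C,T} ∪ {A} = {A,C,T} (union, +1)
LQTU@1: {A,C,T} ∩ {T} = {T} (intersection, +0)
MW@1: {G} ∩ {G} = {G} (intersection, +0)
MPW@1: {G} ∪ {T} = {G,T} (union, +1)
LMPQTUW@1: {T} ∩ {G,T} = {T} (intersection, +0)
LU@2: {G} ∩ {G} = {G} (intersection, +0)
LTU@2: {G} ∩ {G} = {G} (intersection, +0)
LQTU@2: {G} ∪ {C} = {C,G} (union, +1)
MW@2: {C} ∪ {G} = {C,G} (union, +1)
MPW@2: {C,G} ∩ {G} = {G} (intersection, +0)
LMPQTUW@2: {C,G} ∩ {G} = {G} (intersection, +0)
LU@3: {G} ∪ {T} = {G,T} (union, +1)
LTU@3: {G,T} ∪ {A} = {A,G,T} (union, +1)
LQTU@3: {A,G,T} ∩ {A} = {A} (intersection, +0)
MW@3: {A} ∩ {A} = {A} (intersection, +0)
MPW@3: {A} ∪ {G} = {A,G} (union, +1)
LMPQTUW@3: {A} ∩ {A,G} = {A} (intersection, +0)
LU@4: {G} ∪ {C} = {C,G} (union, +1)
LTU@4: {C,G} ∪ {T} = {C,G,T} (union, +1)
LQTU@4: {C,G,T} ∩ {T} = {T} (intersection, +0)
MW@4: {G} ∪ {A} = {A,G} (union, +1)
MPW@4: {A,G} ∩ {A} = {A} (intersection, +0)
LMPQTUW@4: {T} ∪ {A} = {A,T} (union, +1)
per-site changes: [2, 3, 2, 3, 4]; total = 14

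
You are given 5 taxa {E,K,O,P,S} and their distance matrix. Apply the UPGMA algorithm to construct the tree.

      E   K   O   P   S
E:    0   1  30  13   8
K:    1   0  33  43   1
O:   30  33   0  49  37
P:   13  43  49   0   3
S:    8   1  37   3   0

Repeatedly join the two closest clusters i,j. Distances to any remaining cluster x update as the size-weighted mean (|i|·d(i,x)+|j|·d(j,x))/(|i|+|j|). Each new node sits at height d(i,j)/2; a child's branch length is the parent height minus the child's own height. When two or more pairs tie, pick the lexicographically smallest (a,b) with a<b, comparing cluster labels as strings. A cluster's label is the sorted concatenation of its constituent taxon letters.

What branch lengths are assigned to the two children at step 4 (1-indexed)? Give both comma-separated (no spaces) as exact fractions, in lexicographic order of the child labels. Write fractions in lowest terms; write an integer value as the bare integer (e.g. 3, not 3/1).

21/2,149/8

step 1: merge (E,K) at d=1; branch lengths E→1/2, K→1/2; new cluster EK
  updated: d(EK,O)=63/2, d(EK,P)=28, d(EK,S)=9/2
step 2: merge (P,S) at d=3; branch lengths P→3/2, S→3/2; new cluster PS
  updated: d(EK,PS)=65/4, d(O,PS)=43
step 3: merge (EK,PS) at d=65/4; branch lengths EK→61/8, PS→53/8; new cluster EKPS
  updated: d(EKPS,O)=149/4
step 4: merge (EKPS,O) at d=149/4; branch lengths EKPS→21/2, O→149/8; new cluster EKOPS
final tree: (((E:1/2,K:1/2):61/8,(P:3/2,S:3/2):53/8):21/2,O:149/8)
total length: 379/8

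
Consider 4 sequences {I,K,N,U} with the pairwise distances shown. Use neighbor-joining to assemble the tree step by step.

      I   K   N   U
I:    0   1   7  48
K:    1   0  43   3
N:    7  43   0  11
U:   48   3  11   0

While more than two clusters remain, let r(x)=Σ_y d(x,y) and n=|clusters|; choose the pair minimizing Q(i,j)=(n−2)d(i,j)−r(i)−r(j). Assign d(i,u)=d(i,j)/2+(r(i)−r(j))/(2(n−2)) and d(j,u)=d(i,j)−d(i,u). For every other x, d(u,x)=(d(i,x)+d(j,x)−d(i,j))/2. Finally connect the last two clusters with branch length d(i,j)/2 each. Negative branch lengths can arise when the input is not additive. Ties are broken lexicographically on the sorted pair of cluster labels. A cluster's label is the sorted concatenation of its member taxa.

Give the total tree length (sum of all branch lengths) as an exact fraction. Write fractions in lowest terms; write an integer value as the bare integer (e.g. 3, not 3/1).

123/4

step 1: merge (I,N) at d=7, Q=-103; branch lengths I→9/4, N→19/4; new cluster IN
  updated: d(IN,K)=37/2, d(IN,U)=26
step 2: merge (IN,K) at d=37/2, Q=-95/2; branch lengths IN→83/4, K→-9/4; new cluster IKN
  updated: d(IKN,U)=21/4
step 3: merge (IKN,U) at d=21/4; branch lengths IKN→21/8, U→21/8; new cluster IKNU
final tree: (((I:9/4,N:19/4):83/4,K:-9/4):21/8,U:21/8)
total length: 123/4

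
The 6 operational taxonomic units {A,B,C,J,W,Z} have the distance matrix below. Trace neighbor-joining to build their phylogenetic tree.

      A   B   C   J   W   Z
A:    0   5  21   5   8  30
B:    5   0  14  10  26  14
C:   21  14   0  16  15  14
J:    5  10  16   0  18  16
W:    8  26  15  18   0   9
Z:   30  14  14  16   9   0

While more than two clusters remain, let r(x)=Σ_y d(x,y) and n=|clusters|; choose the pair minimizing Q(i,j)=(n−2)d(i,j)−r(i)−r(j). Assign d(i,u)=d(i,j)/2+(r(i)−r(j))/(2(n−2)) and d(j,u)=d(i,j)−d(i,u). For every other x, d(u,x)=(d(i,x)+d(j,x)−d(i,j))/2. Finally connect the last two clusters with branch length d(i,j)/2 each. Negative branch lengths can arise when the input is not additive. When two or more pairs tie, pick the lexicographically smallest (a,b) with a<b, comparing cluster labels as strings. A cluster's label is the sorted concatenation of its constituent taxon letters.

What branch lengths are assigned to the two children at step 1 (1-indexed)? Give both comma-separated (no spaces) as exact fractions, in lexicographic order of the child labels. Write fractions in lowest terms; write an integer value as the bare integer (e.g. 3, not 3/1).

iteration 1: select W,Z (d=9, Q=-123); attach at lengths (29/8, 43/8); label the merged cluster WZ
  updated: d(A,WZ)=29/2, d(B,WZ)=31/2, d(C,WZ)=10, d(J,WZ)=25/2
iteration 2: select C,WZ (d=10, Q=-167/2); attach at lengths (77/12, 43/12); label the merged cluster CWZ
  updated: d(A,CWZ)=51/4, d(B,CWZ)=39/4, d(CWZ,J)=37/4
iteration 3: select A,B (d=5, Q=-75/2); attach at lengths (2, 3); label the merged cluster AB
  updated: d(AB,CWZ)=35/4, d(AB,J)=5
iteration 4: select AB,CWZ (d=35/4, Q=-23); attach at lengths (9/4, 13/2); label the merged cluster ABCWZ
  updated: d(ABCWZ,J)=11/4
iteration 5: select ABCWZ,J (d=11/4); attach at lengths (11/8, 11/8); label the merged cluster ABCJWZ
final tree: (((A:2,B:3):9/4,(C:77/12,(W:29/8,Z:43/8):43/12):13/2):11/8,J:11/8)
total length: 71/2

29/8,43/8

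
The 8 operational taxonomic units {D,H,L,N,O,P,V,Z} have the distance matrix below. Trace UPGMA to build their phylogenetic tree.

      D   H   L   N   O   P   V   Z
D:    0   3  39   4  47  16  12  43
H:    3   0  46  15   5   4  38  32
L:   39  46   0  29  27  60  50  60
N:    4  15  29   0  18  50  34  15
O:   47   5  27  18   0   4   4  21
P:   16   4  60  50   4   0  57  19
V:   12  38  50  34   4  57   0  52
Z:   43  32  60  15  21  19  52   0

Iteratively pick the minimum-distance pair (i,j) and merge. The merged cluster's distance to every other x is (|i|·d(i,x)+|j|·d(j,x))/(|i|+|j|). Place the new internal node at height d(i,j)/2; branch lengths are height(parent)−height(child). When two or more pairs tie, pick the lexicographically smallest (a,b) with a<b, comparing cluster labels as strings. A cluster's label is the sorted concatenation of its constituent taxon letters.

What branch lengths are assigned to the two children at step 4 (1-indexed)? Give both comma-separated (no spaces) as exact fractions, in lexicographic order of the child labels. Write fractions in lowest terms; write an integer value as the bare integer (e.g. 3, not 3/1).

1. join D+H (d=3) ⇒ DH; edges |D|=3/2, |H|=3/2
  updated: d(DH,L)=85/2, d(DH,N)=19/2, d(DH,O)=26, d(DH,P)=10, d(DH,V)=25, d(DH,Z)=75/2
2. join O+P (d=4) ⇒ OP; edges |O|=2, |P|=2
  updated: d(DH,OP)=18, d(L,OP)=87/2, d(N,OP)=34, d(OP,V)=61/2, d(OP,Z)=20
3. join DH+N (d=19/2) ⇒ DHN; edges |DH|=13/4, |N|=19/4
  updated: d(DHN,L)=38, d(DHN,OP)=70/3, d(DHN,V)=28, d(DHN,Z)=30
4. join OP+Z (d=20) ⇒ OPZ; edges |OP|=8, |Z|=10
  updated: d(DHN,OPZ)=230/9, d(L,OPZ)=49, d(OPZ,V)=113/3
5. join DHN+OPZ (d=230/9) ⇒ DHNOPZ; edges |DHN|=289/36, |OPZ|=25/9
  updated: d(DHNOPZ,L)=87/2, d(DHNOPZ,V)=197/6
6. join DHNOPZ+V (d=197/6) ⇒ DHNOPVZ; edges |DHNOPZ|=131/36, |V|=197/12
  updated: d(DHNOPVZ,L)=311/7
7. join DHNOPVZ+L (d=311/7) ⇒ DHLNOPVZ; edges |DHNOPVZ|=487/84, |L|=311/14
final tree: (((((D:3/2,H:3/2):13/4,N:19/4):289/36,((O:2,P:2):8,Z:10):25/9):131/36,V:197/12):487/84,L:311/14)
total length: 5788/63

8,10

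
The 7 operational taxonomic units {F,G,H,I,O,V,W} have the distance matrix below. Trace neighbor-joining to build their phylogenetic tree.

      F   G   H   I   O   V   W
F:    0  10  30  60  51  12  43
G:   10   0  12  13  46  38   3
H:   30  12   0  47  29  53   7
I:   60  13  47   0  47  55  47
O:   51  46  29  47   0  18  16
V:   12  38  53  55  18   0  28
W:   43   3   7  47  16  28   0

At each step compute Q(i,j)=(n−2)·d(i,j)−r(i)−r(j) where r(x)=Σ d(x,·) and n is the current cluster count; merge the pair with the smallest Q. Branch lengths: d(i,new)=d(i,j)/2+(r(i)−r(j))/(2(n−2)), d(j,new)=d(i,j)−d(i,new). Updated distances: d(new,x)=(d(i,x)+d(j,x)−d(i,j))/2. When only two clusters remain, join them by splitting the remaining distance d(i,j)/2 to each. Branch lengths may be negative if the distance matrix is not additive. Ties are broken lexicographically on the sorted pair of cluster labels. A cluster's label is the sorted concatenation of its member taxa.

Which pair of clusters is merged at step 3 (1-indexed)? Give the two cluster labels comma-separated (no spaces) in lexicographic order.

FV,O

1. join F+V (d=12, Q=-350) ⇒ FV; edges |F|=31/5, |V|=29/5
  updated: d(FV,G)=18, d(FV,H)=71/2, d(FV,I)=103/2, d(FV,O)=57/2, d(FV,W)=59/2
2. join G+I (d=13, Q=-491/2) ⇒ GI; edges |G|=-123/16, |I|=331/16
  updated: d(FV,GI)=113/4, d(GI,H)=23, d(GI,O)=40, d(GI,W)=37/2
3. join FV+O (d=57/2, Q=-599/4) ⇒ FOV; edges |FV|=125/8, |O|=103/8
  updated: d(FOV,GI)=159/8, d(FOV,H)=18, d(FOV,W)=17/2
4. join FOV+GI (d=159/8, Q=-68) ⇒ FGIOV; edges |FOV|=99/16, |GI|=219/16
  updated: d(FGIOV,H)=169/16, d(FGIOV,W)=57/16
5. join FGIOV+H (d=169/16, Q=-169/8) ⇒ FGHIOV; edges |FGIOV|=57/16, |H|=7
  updated: d(FGHIOV,W)=0
6. join FGHIOV+W (d=0) ⇒ FGHIOVW; edges |FGHIOV|=0, |W|=0
final tree: (((((F:31/5,V:29/5):125/8,O:103/8):99/16,(G:-123/16,I:331/16):219/16):57/16,H:7):0,W:0)
total length: 1343/16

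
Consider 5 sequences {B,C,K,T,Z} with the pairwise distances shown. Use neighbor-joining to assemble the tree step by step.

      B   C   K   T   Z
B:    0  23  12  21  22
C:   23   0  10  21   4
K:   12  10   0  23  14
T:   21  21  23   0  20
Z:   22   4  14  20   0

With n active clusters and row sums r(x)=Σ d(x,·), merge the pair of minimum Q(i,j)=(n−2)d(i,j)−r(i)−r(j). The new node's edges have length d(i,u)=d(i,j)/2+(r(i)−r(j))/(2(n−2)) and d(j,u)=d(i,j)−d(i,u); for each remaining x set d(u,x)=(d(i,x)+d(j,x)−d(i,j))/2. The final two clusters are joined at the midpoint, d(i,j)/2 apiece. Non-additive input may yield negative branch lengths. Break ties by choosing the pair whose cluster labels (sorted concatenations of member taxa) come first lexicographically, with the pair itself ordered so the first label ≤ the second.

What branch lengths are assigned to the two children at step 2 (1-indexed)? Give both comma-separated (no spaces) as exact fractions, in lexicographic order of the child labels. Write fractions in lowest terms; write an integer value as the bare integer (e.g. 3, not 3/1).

iteration 1: select C,Z (d=4, Q=-106); attach at lengths (5/3, 7/3); label the merged cluster CZ
  updated: d(B,CZ)=41/2, d(CZ,K)=10, d(CZ,T)=37/2
iteration 2: select B,K (d=12, Q=-149/2); attach at lengths (65/8, 31/8); label the merged cluster BK
  updated: d(BK,CZ)=37/4, d(BK,T)=16
iteration 3: select BK,CZ (d=37/4, Q=-175/4); attach at lengths (27/8, 47/8); label the merged cluster BCKZ
  updated: d(BCKZ,T)=101/8
iteration 4: select BCKZ,T (d=101/8); attach at lengths (101/16, 101/16); label the merged cluster BCKTZ
final tree: (((B:65/8,K:31/8):27/8,(C:5/3,Z:7/3):47/8):101/16,T:101/16)
total length: 303/8

65/8,31/8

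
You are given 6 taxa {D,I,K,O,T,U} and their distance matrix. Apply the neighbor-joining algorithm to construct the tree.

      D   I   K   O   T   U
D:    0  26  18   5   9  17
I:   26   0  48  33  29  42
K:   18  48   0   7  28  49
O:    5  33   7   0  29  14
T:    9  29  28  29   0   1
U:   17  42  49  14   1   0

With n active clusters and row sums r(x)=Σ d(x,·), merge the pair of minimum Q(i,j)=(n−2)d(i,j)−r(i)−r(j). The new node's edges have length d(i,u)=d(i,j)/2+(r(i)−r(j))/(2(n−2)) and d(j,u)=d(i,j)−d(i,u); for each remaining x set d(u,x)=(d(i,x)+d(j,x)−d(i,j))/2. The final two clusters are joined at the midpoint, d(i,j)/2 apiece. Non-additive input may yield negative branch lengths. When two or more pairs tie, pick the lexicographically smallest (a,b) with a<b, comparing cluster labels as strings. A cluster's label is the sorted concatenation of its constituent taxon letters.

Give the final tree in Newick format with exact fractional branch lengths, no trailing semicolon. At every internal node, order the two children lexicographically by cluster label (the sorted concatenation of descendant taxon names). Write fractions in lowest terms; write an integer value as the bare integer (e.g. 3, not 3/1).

step 1: merge (T,U) at d=1, Q=-215; branch lengths T→-23/8, U→31/8; new cluster TU
  updated: d(D,TU)=25/2, d(I,TU)=35, d(K,TU)=38, d(O,TU)=21
step 2: merge (K,O) at d=7, Q=-156; branch lengths K→11, O→-4; new cluster KO
  updated: d(D,KO)=8, d(I,KO)=37, d(KO,TU)=26
step 3: merge (D,KO) at d=8, Q=-203/2; branch lengths D→-17/8, KO→81/8; new cluster DKO
  updated: d(DKO,I)=55/2, d(DKO,TU)=61/4
step 4: merge (DKO,I) at d=55/2, Q=-311/4; branch lengths DKO→31/8, I→189/8; new cluster DIKO
  updated: d(DIKO,TU)=91/8
step 5: merge (DIKO,TU) at d=91/8; branch lengths DIKO→91/16, TU→91/16; new cluster DIKOTU
final tree: (((D:-17/8,(K:11,O:-4):81/8):31/8,I:189/8):91/16,(T:-23/8,U:31/8):91/16)
total length: 439/8

(((D:-17/8,(K:11,O:-4):81/8):31/8,I:189/8):91/16,(T:-23/8,U:31/8):91/16)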